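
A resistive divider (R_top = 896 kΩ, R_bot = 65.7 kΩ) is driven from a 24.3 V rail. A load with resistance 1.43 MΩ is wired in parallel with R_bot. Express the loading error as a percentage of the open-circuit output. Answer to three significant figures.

The divider's output (Thévenin) resistance is R_top‖R_bot = 61.21 kΩ.
Fractional drop under load = R_th/(R_th + R_L) = 61.21 / (61.21 + 1430) = 0.04105.
So the output falls by 4.10 %.

4.10 %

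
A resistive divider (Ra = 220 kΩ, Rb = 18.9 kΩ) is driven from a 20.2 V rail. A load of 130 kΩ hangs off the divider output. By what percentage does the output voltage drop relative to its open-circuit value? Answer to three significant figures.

Unloaded V = 20.2 × 18.9/238.9 = 1.5981 V.
Loaded: Rb‖R_L = 16.50 kΩ, giving V = 20.2 × 16.50/236.5 = 1.4094 V.
Drop = (1.5981 − 1.4094) / 1.5981 = 11.8 %.

11.8 %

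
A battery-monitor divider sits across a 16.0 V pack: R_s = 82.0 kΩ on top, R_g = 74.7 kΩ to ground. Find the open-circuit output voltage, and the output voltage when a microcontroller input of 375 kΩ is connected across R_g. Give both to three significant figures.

Unloaded: 7.63 V; loaded: 6.91 V

Open-circuit: V = 16.0 × 74.7/(82.0 + 74.7) = 7.63 V.
With the load, R_g becomes R_g‖R_L = 62.29 kΩ, so V = 16.0 × 62.29/144.3 = 6.91 V.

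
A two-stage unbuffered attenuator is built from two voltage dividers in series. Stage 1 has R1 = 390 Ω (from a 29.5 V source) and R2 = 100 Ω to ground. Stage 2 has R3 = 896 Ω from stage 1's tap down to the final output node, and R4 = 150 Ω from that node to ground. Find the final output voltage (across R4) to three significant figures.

Stage 2 presents R3+R4 = 1046 Ω as a load on stage 1's tap.
Stage 1's lower leg becomes R2‖(R3+R4) = 91.27 Ω, so V_mid = 29.5 × 91.27/481.3 = 5.595 V.
Stage 2 is itself unloaded: V_out = V_mid × R4/(R3+R4) = 5.595 × 150/1046 = 0.802 V.

V_out ≈ 0.802 V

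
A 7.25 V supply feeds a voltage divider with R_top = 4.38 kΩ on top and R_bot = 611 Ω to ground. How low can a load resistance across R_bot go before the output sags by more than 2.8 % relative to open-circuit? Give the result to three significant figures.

R_L(min) ≈ 18.6 kΩ

Output resistance R_th = R_top‖R_bot = (4380 × 611)/4991 = 536.2 Ω.
The fractional drop is R_th/(R_th + R_L); requiring this ≤ 0.0280 gives R_L ≥ R_th(1/0.0280 − 1) = 536.2 × 34.71 = 18.6 kΩ.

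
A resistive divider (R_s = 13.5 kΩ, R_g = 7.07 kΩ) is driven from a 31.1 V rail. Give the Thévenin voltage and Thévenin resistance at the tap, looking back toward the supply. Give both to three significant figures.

V_th is the open-circuit tap voltage: 31.1 × 7.07/(13.5 + 7.07) = 10.7 V.
With the supply zeroed, R_s and R_g appear in parallel from the tap: R_th = R_s‖R_g = (13.5 × 7.07)/20.57 = 4.64 kΩ.

V_th = 10.7 V, R_th = 4.64 kΩ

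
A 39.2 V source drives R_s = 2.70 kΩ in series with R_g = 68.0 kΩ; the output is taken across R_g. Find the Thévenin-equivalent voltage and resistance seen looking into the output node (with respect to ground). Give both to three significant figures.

V_th = 37.7 V, R_th = 2.60 kΩ

V_th is the open-circuit tap voltage: 39.2 × 68.0/(2.70 + 68.0) = 37.7 V.
With the supply zeroed, R_s and R_g appear in parallel from the tap: R_th = R_s‖R_g = (2.70 × 68.0)/70.70 = 2.60 kΩ.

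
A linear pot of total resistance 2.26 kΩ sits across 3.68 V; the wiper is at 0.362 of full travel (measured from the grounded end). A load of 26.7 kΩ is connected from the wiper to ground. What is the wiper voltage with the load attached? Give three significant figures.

The wiper splits the pot into (1−α)R = 1442 Ω above and αR = 818.1 Ω below.
Lower section ‖ load = 793.8 Ω.
V_wiper = 3.68 × 793.8/(1442 + 793.8) = 1.31 V.

V ≈ 1.31 V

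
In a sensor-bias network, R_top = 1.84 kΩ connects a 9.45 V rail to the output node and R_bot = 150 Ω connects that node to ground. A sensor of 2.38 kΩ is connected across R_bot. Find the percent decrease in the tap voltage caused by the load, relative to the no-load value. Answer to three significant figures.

The divider's output (Thévenin) resistance is R_top‖R_bot = 138.7 Ω.
Fractional drop under load = R_th/(R_th + R_L) = 138.7 / (138.7 + 2380) = 0.05507.
So the output falls by 5.51 %.

5.51 %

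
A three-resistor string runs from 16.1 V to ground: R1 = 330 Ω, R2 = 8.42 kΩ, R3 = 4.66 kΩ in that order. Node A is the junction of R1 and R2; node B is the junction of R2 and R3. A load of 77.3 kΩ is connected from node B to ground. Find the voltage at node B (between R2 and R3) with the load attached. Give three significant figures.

V ≈ 5.38 V

At node B, R3 is in parallel with the load: R3‖R_L = 4395 Ω.
Below node A the resistance is R2 + (R3‖R_L) = 12820 Ω, so V_A = 16.1 × 12820/13150 = 15.70 V.
Then V_B = V_A × (R3‖R_L)/(R2 + R3‖R_L) = 15.70 × 4395/12820 = 5.38 V.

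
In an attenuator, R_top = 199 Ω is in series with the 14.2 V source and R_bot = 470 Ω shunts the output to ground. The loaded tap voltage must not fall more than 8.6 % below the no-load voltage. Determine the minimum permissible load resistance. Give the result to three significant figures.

R_L(min) ≈ 1.49 kΩ

Output resistance R_th = R_top‖R_bot = (199 × 470)/669.0 = 139.8 Ω.
The fractional drop is R_th/(R_th + R_L); requiring this ≤ 0.0860 gives R_L ≥ R_th(1/0.0860 − 1) = 139.8 × 10.63 = 1.49 kΩ.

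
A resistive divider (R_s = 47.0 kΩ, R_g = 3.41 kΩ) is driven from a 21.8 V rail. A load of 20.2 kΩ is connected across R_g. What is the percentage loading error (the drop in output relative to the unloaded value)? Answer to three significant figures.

Unloaded V = 21.8 × 3.41/50.41 = 1.4747 V.
Loaded: R_g‖R_L = 2.917 kΩ, giving V = 21.8 × 2.917/49.92 = 1.2741 V.
Drop = (1.4747 − 1.2741) / 1.4747 = 13.6 %.

13.6 %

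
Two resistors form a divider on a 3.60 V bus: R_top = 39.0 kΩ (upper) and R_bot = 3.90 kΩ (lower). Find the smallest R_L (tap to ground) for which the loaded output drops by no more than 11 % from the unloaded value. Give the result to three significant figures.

R_L(min) ≈ 28.7 kΩ

Output resistance R_th = R_top‖R_bot = (39.0 × 3.90)/42.90 = 3.545 kΩ.
The fractional drop is R_th/(R_th + R_L); requiring this ≤ 0.110 gives R_L ≥ R_th(1/0.110 − 1) = 3.545 × 8.091 = 28.7 kΩ.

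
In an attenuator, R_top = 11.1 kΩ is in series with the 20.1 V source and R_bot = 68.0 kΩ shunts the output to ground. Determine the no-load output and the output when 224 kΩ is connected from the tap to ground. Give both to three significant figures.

Unloaded: 17.3 V; loaded: 16.6 V

Open-circuit: V = 20.1 × 68.0/(11.1 + 68.0) = 17.3 V.
With the load, R_bot becomes R_bot‖R_L = 52.16 kΩ, so V = 20.1 × 52.16/63.26 = 16.6 V.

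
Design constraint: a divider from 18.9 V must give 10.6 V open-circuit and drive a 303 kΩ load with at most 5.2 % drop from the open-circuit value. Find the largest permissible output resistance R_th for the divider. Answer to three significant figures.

Loading drop = R_th/(R_th + R_L) ≤ 0.0520, so R_th ≤ R_L · ε/(1−ε) = 303 kΩ × 0.0520/0.9480 = 16.6 kΩ.

R_th ≤ 16.6 kΩ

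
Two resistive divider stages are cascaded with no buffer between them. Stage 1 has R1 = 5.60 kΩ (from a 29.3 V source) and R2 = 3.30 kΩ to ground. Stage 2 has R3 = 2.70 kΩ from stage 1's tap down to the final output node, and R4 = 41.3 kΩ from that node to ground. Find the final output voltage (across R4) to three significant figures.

V_out ≈ 9.74 V

Stage 2 presents R3+R4 = 44.00 kΩ as a load on stage 1's tap.
Stage 1's lower leg becomes R2‖(R3+R4) = 3.070 kΩ, so V_mid = 29.3 × 3.070/8.670 = 10.37 V.
Stage 2 is itself unloaded: V_out = V_mid × R4/(R3+R4) = 10.37 × 41.3/44.00 = 9.74 V.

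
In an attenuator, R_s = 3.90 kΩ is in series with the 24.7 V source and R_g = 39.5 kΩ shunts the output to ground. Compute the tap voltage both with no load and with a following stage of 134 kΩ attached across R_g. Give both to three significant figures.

Open-circuit: V = 24.7 × 39.5/(3.90 + 39.5) = 22.5 V.
With the load, R_g becomes R_g‖R_L = 30.51 kΩ, so V = 24.7 × 30.51/34.41 = 21.9 V.

Unloaded: 22.5 V; loaded: 21.9 V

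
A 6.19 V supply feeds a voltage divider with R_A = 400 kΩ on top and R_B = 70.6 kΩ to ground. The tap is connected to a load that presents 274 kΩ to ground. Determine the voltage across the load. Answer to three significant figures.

V_out ≈ 0.762 V

The load sits in parallel with R_B: R_B‖R_L = (70.6 × 274) / (70.6 + 274) = 56.14 kΩ.
V_out = 6.19 × 56.14 / (400 + 56.14) = 6.19 × 56.14/456.1 = 0.762 V.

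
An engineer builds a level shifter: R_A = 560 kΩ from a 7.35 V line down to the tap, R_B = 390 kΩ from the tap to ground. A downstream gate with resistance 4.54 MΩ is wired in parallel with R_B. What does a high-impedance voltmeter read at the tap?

The load sits in parallel with R_B: R_B‖R_L = (390 × 4540) / (390 + 4540) = 359.1 kΩ.
V_out = 7.35 × 359.1 / (560 + 359.1) = 7.35 × 359.1/919.1 = 2.87 V.

V_out ≈ 2.87 V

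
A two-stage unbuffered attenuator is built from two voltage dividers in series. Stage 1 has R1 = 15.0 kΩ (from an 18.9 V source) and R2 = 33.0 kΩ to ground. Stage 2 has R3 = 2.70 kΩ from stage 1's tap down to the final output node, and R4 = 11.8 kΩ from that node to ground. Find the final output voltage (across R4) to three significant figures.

Stage 2 presents R3+R4 = 14.50 kΩ as a load on stage 1's tap.
Stage 1's lower leg becomes R2‖(R3+R4) = 10.07 kΩ, so V_mid = 18.9 × 10.07/25.07 = 7.593 V.
Stage 2 is itself unloaded: V_out = V_mid × R4/(R3+R4) = 7.593 × 11.8/14.50 = 6.18 V.

V_out ≈ 6.18 V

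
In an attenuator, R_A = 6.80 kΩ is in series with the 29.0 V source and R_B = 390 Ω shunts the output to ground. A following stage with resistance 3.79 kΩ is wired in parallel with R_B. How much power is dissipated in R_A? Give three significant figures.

Total resistance from the source is R_A + (R_B‖R_L) = 7154 Ω, so I = 29.0/7154 Ω = 4.054 mA.
P = I²·R_A = (4.054 mA)² × 6.80 kΩ = 112 mW.

P ≈ 112 mW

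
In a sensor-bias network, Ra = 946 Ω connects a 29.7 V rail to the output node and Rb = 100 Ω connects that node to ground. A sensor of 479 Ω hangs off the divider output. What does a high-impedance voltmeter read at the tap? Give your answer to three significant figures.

The load sits in parallel with Rb: Rb‖R_L = (100 × 479) / (100 + 479) = 82.73 Ω.
V_out = 29.7 × 82.73 / (946 + 82.73) = 29.7 × 82.73/1029 = 2.39 V.

V_out ≈ 2.39 V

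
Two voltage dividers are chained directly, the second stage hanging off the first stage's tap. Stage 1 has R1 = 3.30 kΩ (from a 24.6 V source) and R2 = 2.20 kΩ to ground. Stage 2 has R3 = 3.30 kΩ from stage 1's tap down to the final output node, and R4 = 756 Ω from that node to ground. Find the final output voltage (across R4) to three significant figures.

V_out ≈ 1.38 V

Stage 2 presents R3+R4 = 4056 Ω as a load on stage 1's tap.
Stage 1's lower leg becomes R2‖(R3+R4) = 1426 Ω, so V_mid = 24.6 × 1426/4726 = 7.424 V.
Stage 2 is itself unloaded: V_out = V_mid × R4/(R3+R4) = 7.424 × 756/4056 = 1.38 V.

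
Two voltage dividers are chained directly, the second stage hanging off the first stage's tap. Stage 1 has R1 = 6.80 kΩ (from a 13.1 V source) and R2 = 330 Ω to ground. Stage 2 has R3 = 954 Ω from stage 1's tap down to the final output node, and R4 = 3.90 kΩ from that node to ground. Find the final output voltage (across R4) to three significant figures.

V_out ≈ 0.457 V

Stage 2 presents R3+R4 = 4854 Ω as a load on stage 1's tap.
Stage 1's lower leg becomes R2‖(R3+R4) = 309.0 Ω, so V_mid = 13.1 × 309.0/7109 = 0.5694 V.
Stage 2 is itself unloaded: V_out = V_mid × R4/(R3+R4) = 0.5694 × 3900/4854 = 0.457 V.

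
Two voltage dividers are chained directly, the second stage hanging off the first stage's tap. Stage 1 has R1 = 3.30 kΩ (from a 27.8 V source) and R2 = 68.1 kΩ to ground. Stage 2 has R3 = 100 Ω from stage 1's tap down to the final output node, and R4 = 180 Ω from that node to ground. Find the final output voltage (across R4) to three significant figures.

V_out ≈ 1.39 V

Stage 2 presents R3+R4 = 280.0 Ω as a load on stage 1's tap.
Stage 1's lower leg becomes R2‖(R3+R4) = 278.9 Ω, so V_mid = 27.8 × 278.9/3579 = 2.166 V.
Stage 2 is itself unloaded: V_out = V_mid × R4/(R3+R4) = 2.166 × 180/280.0 = 1.39 V.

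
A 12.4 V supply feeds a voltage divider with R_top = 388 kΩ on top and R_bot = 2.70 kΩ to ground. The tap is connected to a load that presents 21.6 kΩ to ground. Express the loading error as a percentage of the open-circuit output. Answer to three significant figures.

11.0 %

Unloaded V = 12.4 × 2.70/390.7 = 0.085692 V.
Loaded: R_bot‖R_L = 2.400 kΩ, giving V = 12.4 × 2.400/390.4 = 0.076230 V.
Drop = (0.085692 − 0.076230) / 0.085692 = 11.0 %.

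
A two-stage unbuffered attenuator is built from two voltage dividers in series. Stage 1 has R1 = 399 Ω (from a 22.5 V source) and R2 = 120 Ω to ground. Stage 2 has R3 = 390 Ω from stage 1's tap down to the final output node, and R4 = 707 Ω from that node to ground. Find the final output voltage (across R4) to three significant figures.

Stage 2 presents R3+R4 = 1097 Ω as a load on stage 1's tap.
Stage 1's lower leg becomes R2‖(R3+R4) = 108.2 Ω, so V_mid = 22.5 × 108.2/507.2 = 4.799 V.
Stage 2 is itself unloaded: V_out = V_mid × R4/(R3+R4) = 4.799 × 707/1097 = 3.09 V.

V_out ≈ 3.09 V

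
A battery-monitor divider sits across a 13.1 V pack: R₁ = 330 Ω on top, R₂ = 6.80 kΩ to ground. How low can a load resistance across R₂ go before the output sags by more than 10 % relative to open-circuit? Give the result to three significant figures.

Output resistance R_th = R₁‖R₂ = (330 × 6800)/7130 = 314.7 Ω.
The fractional drop is R_th/(R_th + R_L); requiring this ≤ 0.100 gives R_L ≥ R_th(1/0.100 − 1) = 314.7 × 9.000 = 2.83 kΩ.

R_L(min) ≈ 2.83 kΩ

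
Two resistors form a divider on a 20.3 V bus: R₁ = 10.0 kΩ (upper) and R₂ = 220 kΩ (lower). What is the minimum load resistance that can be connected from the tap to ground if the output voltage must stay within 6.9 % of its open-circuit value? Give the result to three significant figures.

R_L(min) ≈ 129 kΩ

Output resistance R_th = R₁‖R₂ = (10.0 × 220)/230.0 = 9.565 kΩ.
The fractional drop is R_th/(R_th + R_L); requiring this ≤ 0.0690 gives R_L ≥ R_th(1/0.0690 − 1) = 9.565 × 13.49 = 129 kΩ.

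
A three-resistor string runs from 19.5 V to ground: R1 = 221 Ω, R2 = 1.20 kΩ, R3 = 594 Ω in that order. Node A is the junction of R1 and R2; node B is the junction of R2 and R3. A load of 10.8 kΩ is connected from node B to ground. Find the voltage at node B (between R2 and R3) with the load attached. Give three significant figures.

V ≈ 5.53 V

At node B, R3 is in parallel with the load: R3‖R_L = 563.0 Ω.
Below node A the resistance is R2 + (R3‖R_L) = 1763 Ω, so V_A = 19.5 × 1763/1984 = 17.33 V.
Then V_B = V_A × (R3‖R_L)/(R2 + R3‖R_L) = 17.33 × 563.0/1763 = 5.53 V.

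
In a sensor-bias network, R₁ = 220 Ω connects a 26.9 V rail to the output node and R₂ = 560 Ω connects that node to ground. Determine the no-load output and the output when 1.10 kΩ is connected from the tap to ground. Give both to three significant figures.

Unloaded: 19.3 V; loaded: 16.9 V

Open-circuit: V = 26.9 × 560/(220 + 560) = 19.3 V.
With the load, R₂ becomes R₂‖R_L = 371.1 Ω, so V = 26.9 × 371.1/591.1 = 16.9 V.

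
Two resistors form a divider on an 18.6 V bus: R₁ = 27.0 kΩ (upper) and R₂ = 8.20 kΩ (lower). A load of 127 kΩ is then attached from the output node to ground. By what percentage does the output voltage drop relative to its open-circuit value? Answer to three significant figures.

4.72 %

The divider's output (Thévenin) resistance is R₁‖R₂ = 6.290 kΩ.
Fractional drop under load = R_th/(R_th + R_L) = 6.290 / (6.290 + 127) = 0.04719.
So the output falls by 4.72 %.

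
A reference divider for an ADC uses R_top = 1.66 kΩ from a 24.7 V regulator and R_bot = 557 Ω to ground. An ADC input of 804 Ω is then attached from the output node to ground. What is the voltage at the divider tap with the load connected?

V_out ≈ 4.09 V

The load sits in parallel with R_bot: R_bot‖R_L = (557 × 804) / (557 + 804) = 329.0 Ω.
V_out = 24.7 × 329.0 / (1660 + 329.0) = 24.7 × 329.0/1989 = 4.09 V.
(Unloaded it would have been 6.21 V.)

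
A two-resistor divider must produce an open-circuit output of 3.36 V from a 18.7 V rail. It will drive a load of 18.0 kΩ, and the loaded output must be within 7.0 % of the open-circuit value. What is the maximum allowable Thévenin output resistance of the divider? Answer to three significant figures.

R_th ≤ 1.35 kΩ

Loading drop = R_th/(R_th + R_L) ≤ 0.0700, so R_th ≤ R_L · ε/(1−ε) = 18.0 kΩ × 0.0700/0.9300 = 1.35 kΩ.
(Any R1, R2 with R2/(R1+R2) = 0.180 and R1‖R2 ≤ 1.35 kΩ will meet the spec.)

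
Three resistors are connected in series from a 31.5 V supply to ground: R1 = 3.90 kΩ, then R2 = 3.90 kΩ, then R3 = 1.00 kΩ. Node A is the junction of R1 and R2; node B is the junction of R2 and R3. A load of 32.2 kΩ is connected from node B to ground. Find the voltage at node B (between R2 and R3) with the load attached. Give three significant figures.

At node B, R3 is in parallel with the load: R3‖R_L = 0.9699 kΩ.
Below node A the resistance is R2 + (R3‖R_L) = 4.870 kΩ, so V_A = 31.5 × 4.870/8.770 = 17.49 V.
Then V_B = V_A × (R3‖R_L)/(R2 + R3‖R_L) = 17.49 × 0.9699/4.870 = 3.48 V.

V ≈ 3.48 V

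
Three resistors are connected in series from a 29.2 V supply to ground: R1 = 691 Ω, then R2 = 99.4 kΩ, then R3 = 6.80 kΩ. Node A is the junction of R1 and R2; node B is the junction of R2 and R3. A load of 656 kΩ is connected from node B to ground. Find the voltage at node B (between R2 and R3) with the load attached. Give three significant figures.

V ≈ 1.84 V

At node B, R3 is in parallel with the load: R3‖R_L = 6730 Ω.
Below node A the resistance is R2 + (R3‖R_L) = 106100 Ω, so V_A = 29.2 × 106100/106800 = 29.01 V.
Then V_B = V_A × (R3‖R_L)/(R2 + R3‖R_L) = 29.01 × 6730/106100 = 1.84 V.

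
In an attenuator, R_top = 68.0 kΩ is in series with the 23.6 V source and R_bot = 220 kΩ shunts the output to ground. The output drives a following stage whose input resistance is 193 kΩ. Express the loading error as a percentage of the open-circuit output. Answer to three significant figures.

The divider's output (Thévenin) resistance is R_top‖R_bot = 51.94 kΩ.
Fractional drop under load = R_th/(R_th + R_L) = 51.94 / (51.94 + 193) = 0.2121.
So the output falls by 21.2 %.

21.2 %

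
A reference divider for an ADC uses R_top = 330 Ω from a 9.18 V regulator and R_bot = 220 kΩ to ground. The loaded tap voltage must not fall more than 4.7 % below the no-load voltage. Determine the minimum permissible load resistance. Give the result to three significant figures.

R_L(min) ≈ 6.68 kΩ

Output resistance R_th = R_top‖R_bot = (330 × 220000)/220300 = 329.5 Ω.
The fractional drop is R_th/(R_th + R_L); requiring this ≤ 0.0470 gives R_L ≥ R_th(1/0.0470 − 1) = 329.5 × 20.28 = 6.68 kΩ.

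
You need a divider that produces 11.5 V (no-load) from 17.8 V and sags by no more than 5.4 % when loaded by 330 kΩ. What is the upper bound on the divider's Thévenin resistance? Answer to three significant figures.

Loading drop = R_th/(R_th + R_L) ≤ 0.0540, so R_th ≤ R_L · ε/(1−ε) = 330 kΩ × 0.0540/0.9460 = 18.8 kΩ.
(Any R1, R2 with R2/(R1+R2) = 0.646 and R1‖R2 ≤ 18.8 kΩ will meet the spec.)

R_th ≤ 18.8 kΩ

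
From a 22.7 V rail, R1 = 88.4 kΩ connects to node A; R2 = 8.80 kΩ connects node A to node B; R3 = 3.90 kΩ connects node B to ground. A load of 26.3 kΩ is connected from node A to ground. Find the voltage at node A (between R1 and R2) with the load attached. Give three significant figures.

Below node A the series string R2+R3 = 12.70 kΩ sits in parallel with the 26.3 kΩ load: 8.564 kΩ.
V_A = 22.7 × 8.564/(88.4 + 8.564) = 2.00 V.

V ≈ 2.00 V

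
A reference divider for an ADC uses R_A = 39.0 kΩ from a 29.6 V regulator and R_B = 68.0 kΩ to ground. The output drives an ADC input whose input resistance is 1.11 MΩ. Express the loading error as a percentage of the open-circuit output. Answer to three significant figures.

2.18 %

The divider's output (Thévenin) resistance is R_A‖R_B = 24.79 kΩ.
Fractional drop under load = R_th/(R_th + R_L) = 24.79 / (24.79 + 1110) = 0.02184.
So the output falls by 2.18 %.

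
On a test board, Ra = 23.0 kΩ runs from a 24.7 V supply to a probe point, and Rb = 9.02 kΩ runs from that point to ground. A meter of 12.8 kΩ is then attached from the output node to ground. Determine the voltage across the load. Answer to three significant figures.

The load sits in parallel with Rb: Rb‖R_L = (9.02 × 12.8) / (9.02 + 12.8) = 5.291 kΩ.
V_out = 24.7 × 5.291 / (23.0 + 5.291) = 24.7 × 5.291/28.29 = 4.62 V.

V_out ≈ 4.62 V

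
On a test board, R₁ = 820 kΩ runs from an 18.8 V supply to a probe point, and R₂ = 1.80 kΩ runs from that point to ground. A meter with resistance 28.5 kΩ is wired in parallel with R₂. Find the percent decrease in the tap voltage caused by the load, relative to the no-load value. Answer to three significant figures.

The divider's output (Thévenin) resistance is R₁‖R₂ = 1.796 kΩ.
Fractional drop under load = R_th/(R_th + R_L) = 1.796 / (1.796 + 28.5) = 0.05928.
So the output falls by 5.93 %.

5.93 %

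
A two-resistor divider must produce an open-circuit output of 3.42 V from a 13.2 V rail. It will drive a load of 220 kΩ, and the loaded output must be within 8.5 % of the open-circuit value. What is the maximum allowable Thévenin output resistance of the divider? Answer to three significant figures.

Loading drop = R_th/(R_th + R_L) ≤ 0.0850, so R_th ≤ R_L · ε/(1−ε) = 220 kΩ × 0.0850/0.9150 = 20.4 kΩ.

R_th ≤ 20.4 kΩ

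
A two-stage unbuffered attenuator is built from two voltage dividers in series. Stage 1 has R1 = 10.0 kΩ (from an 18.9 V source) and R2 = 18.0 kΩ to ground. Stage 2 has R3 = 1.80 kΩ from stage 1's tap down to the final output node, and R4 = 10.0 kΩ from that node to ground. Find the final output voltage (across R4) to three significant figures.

V_out ≈ 6.67 V

Stage 2 presents R3+R4 = 11.80 kΩ as a load on stage 1's tap.
Stage 1's lower leg becomes R2‖(R3+R4) = 7.128 kΩ, so V_mid = 18.9 × 7.128/17.13 = 7.865 V.
Stage 2 is itself unloaded: V_out = V_mid × R4/(R3+R4) = 7.865 × 10.0/11.80 = 6.67 V.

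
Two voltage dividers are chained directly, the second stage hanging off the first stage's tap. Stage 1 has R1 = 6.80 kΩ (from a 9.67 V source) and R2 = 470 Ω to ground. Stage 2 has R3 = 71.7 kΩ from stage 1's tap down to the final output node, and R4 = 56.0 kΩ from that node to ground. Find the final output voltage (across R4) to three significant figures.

V_out ≈ 0.273 V

Stage 2 presents R3+R4 = 127700 Ω as a load on stage 1's tap.
Stage 1's lower leg becomes R2‖(R3+R4) = 468.3 Ω, so V_mid = 9.67 × 468.3/7268 = 0.6230 V.
Stage 2 is itself unloaded: V_out = V_mid × R4/(R3+R4) = 0.6230 × 56000/127700 = 0.273 V.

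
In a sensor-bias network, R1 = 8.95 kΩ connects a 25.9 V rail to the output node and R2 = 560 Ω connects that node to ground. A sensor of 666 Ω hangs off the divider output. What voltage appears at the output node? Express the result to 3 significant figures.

The load sits in parallel with R2: R2‖R_L = (560 × 666) / (560 + 666) = 304.2 Ω.
V_out = 25.9 × 304.2 / (8950 + 304.2) = 25.9 × 304.2/9254 = 0.851 V.

V_out ≈ 0.851 V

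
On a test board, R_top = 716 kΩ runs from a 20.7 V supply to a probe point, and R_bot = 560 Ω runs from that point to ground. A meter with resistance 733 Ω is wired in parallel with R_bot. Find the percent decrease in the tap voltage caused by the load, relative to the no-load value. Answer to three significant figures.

43.3 %

The divider's output (Thévenin) resistance is R_top‖R_bot = 559.6 Ω.
Fractional drop under load = R_th/(R_th + R_L) = 559.6 / (559.6 + 733) = 0.4329.
So the output falls by 43.3 %.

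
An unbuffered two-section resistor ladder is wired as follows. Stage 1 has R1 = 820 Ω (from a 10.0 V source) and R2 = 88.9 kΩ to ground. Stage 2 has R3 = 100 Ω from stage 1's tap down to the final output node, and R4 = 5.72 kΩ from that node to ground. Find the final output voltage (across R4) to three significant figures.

Stage 2 presents R3+R4 = 5820 Ω as a load on stage 1's tap.
Stage 1's lower leg becomes R2‖(R3+R4) = 5462 Ω, so V_mid = 10.0 × 5462/6282 = 8.695 V.
Stage 2 is itself unloaded: V_out = V_mid × R4/(R3+R4) = 8.695 × 5720/5820 = 8.55 V.

V_out ≈ 8.55 V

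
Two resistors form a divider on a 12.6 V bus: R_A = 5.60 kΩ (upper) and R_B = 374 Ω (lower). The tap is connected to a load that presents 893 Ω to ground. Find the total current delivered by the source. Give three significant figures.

R_B‖R_L = 263.6 Ω, so the source sees R_A + R_B‖R_L = 5864 Ω.
I = 12.6 V / 5864 Ω = 2.15 mA.

I ≈ 2.15 mA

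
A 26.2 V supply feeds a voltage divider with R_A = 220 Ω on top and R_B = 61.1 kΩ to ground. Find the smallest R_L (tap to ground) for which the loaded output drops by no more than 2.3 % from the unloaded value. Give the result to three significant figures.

R_L(min) ≈ 9.31 kΩ

Output resistance R_th = R_A‖R_B = (220 × 61100)/61320 = 219.2 Ω.
The fractional drop is R_th/(R_th + R_L); requiring this ≤ 0.0230 gives R_L ≥ R_th(1/0.0230 − 1) = 219.2 × 42.48 = 9.31 kΩ.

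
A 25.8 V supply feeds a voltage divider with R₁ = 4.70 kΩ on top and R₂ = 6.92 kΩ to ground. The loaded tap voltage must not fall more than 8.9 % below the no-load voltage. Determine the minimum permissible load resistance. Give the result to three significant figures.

R_L(min) ≈ 28.7 kΩ

Output resistance R_th = R₁‖R₂ = (4.70 × 6.92)/11.62 = 2.799 kΩ.
The fractional drop is R_th/(R_th + R_L); requiring this ≤ 0.0890 gives R_L ≥ R_th(1/0.0890 − 1) = 2.799 × 10.24 = 28.7 kΩ.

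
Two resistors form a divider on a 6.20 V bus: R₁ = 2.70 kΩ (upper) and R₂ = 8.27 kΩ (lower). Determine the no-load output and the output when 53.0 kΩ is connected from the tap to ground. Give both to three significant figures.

Open-circuit: V = 6.20 × 8.27/(2.70 + 8.27) = 4.67 V.
With the load, R₂ becomes R₂‖R_L = 7.154 kΩ, so V = 6.20 × 7.154/9.854 = 4.50 V.

Unloaded: 4.67 V; loaded: 4.50 V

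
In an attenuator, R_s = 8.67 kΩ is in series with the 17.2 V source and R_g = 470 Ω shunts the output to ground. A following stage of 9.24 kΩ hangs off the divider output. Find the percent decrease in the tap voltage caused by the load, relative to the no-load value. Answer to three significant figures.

4.60 %

The divider's output (Thévenin) resistance is R_s‖R_g = 445.8 Ω.
Fractional drop under load = R_th/(R_th + R_L) = 445.8 / (445.8 + 9240) = 0.04603.
So the output falls by 4.60 %.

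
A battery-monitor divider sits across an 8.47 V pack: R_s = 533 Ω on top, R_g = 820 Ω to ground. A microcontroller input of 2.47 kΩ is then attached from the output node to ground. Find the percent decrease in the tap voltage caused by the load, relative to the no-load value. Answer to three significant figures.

Unloaded V = 8.47 × 820/1353 = 5.1333 V.
Loaded: R_g‖R_L = 615.6 Ω, giving V = 8.47 × 615.6/1149 = 4.5396 V.
Drop = (5.1333 − 4.5396) / 5.1333 = 11.6 %.

11.6 %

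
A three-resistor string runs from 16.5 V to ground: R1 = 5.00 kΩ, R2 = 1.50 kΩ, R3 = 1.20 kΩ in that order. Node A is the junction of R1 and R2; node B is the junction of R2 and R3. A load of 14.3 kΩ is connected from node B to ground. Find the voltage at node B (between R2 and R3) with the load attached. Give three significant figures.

V ≈ 2.40 V

At node B, R3 is in parallel with the load: R3‖R_L = 1.107 kΩ.
Below node A the resistance is R2 + (R3‖R_L) = 2.607 kΩ, so V_A = 16.5 × 2.607/7.607 = 5.655 V.
Then V_B = V_A × (R3‖R_L)/(R2 + R3‖R_L) = 5.655 × 1.107/2.607 = 2.40 V.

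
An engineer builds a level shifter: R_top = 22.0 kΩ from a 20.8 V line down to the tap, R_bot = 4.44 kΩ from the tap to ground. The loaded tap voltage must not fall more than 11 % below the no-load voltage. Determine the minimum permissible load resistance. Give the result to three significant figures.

R_L(min) ≈ 29.9 kΩ

Output resistance R_th = R_top‖R_bot = (22.0 × 4.44)/26.44 = 3.694 kΩ.
The fractional drop is R_th/(R_th + R_L); requiring this ≤ 0.110 gives R_L ≥ R_th(1/0.110 − 1) = 3.694 × 8.091 = 29.9 kΩ.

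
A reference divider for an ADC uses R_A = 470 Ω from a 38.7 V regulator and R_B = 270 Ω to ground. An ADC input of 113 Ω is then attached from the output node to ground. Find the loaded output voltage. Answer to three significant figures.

The load sits in parallel with R_B: R_B‖R_L = (270 × 113) / (270 + 113) = 79.66 Ω.
V_out = 38.7 × 79.66 / (470 + 79.66) = 38.7 × 79.66/549.7 = 5.61 V.
(Unloaded it would have been 14.1 V.)

V_out ≈ 5.61 V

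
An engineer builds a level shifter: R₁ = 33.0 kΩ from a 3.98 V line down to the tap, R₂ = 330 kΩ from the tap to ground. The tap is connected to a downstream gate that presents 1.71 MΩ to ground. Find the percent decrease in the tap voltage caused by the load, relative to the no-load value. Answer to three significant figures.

1.72 %

The divider's output (Thévenin) resistance is R₁‖R₂ = 30.00 kΩ.
Fractional drop under load = R_th/(R_th + R_L) = 30.00 / (30.00 + 1710) = 0.01724.
So the output falls by 1.72 %.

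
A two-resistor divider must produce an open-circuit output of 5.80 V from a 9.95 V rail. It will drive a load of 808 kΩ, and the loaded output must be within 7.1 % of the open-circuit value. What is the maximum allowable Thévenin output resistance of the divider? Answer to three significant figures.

Loading drop = R_th/(R_th + R_L) ≤ 0.0710, so R_th ≤ R_L · ε/(1−ε) = 808 kΩ × 0.0710/0.9290 = 61.8 kΩ.

R_th ≤ 61.8 kΩ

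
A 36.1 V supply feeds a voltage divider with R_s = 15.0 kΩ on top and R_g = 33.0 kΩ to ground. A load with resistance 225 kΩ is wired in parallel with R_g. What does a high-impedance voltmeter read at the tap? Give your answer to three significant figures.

The load sits in parallel with R_g: R_g‖R_L = (33.0 × 225) / (33.0 + 225) = 28.78 kΩ.
V_out = 36.1 × 28.78 / (15.0 + 28.78) = 36.1 × 28.78/43.78 = 23.7 V.

V_out ≈ 23.7 V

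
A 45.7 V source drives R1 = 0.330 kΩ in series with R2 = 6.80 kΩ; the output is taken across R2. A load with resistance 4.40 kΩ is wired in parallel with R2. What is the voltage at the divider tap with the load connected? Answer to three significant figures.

V_out ≈ 40.7 V

The load sits in parallel with R2: R2‖R_L = (6800 × 4400) / (6800 + 4400) = 2671 Ω.
V_out = 45.7 × 2671 / (330 + 2671) = 45.7 × 2671/3001 = 40.7 V.
(Unloaded it would have been 43.6 V.)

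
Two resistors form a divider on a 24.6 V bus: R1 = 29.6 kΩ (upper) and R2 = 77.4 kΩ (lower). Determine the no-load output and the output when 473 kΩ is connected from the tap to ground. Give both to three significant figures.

Open-circuit: V = 24.6 × 77.4/(29.6 + 77.4) = 17.8 V.
With the load, R2 becomes R2‖R_L = 66.52 kΩ, so V = 24.6 × 66.52/96.12 = 17.0 V.

Unloaded: 17.8 V; loaded: 17.0 V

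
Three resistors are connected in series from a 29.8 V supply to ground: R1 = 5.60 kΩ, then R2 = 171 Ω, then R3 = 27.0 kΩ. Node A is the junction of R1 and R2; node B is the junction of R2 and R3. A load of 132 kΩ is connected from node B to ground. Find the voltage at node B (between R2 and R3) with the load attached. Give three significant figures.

At node B, R3 is in parallel with the load: R3‖R_L = 22420 Ω.
Below node A the resistance is R2 + (R3‖R_L) = 22590 Ω, so V_A = 29.8 × 22590/28190 = 23.88 V.
Then V_B = V_A × (R3‖R_L)/(R2 + R3‖R_L) = 23.88 × 22420/22590 = 23.7 V.

V ≈ 23.7 V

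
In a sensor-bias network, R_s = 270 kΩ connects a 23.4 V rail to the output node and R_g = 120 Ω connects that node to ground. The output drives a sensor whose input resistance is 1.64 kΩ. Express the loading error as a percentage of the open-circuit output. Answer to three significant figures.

The divider's output (Thévenin) resistance is R_s‖R_g = 119.9 Ω.
Fractional drop under load = R_th/(R_th + R_L) = 119.9 / (119.9 + 1640) = 0.06815.
So the output falls by 6.82 %.

6.82 %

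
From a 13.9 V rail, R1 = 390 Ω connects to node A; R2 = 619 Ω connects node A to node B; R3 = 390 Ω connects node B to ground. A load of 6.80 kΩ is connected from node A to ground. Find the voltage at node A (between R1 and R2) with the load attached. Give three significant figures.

V ≈ 9.63 V

Below node A the series string R2+R3 = 1009 Ω sits in parallel with the 6800 Ω load: 878.6 Ω.
V_A = 13.9 × 878.6/(390 + 878.6) = 9.63 V.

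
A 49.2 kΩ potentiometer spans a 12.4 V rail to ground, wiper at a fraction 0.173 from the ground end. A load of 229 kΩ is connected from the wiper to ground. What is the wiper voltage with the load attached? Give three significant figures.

V ≈ 2.08 V

The wiper splits the pot into (1−α)R = 40.69 kΩ above and αR = 8.512 kΩ below.
Lower section ‖ load = 8.207 kΩ.
V_wiper = 12.4 × 8.207/(40.69 + 8.207) = 2.08 V.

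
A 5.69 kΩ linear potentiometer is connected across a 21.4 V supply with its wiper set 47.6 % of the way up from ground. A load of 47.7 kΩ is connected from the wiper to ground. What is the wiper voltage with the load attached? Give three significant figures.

V ≈ 9.89 V

The wiper splits the pot into (1−α)R = 2.982 kΩ above and αR = 2.708 kΩ below.
Lower section ‖ load = 2.563 kΩ.
V_wiper = 21.4 × 2.563/(2.982 + 2.563) = 9.89 V.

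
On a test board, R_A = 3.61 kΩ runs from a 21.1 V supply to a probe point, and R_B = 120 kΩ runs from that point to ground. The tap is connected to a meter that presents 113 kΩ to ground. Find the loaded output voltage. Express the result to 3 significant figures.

V_out ≈ 19.9 V

The load sits in parallel with R_B: R_B‖R_L = (120 × 113) / (120 + 113) = 58.20 kΩ.
V_out = 21.1 × 58.20 / (3.61 + 58.20) = 21.1 × 58.20/61.81 = 19.9 V.
(Unloaded it would have been 20.5 V.)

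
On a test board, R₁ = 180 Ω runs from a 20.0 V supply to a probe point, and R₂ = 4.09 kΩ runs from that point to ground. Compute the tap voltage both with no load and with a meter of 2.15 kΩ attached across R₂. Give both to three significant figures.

Open-circuit: V = 20.0 × 4090/(180 + 4090) = 19.2 V.
With the load, R₂ becomes R₂‖R_L = 1409 Ω, so V = 20.0 × 1409/1589 = 17.7 V.

Unloaded: 19.2 V; loaded: 17.7 V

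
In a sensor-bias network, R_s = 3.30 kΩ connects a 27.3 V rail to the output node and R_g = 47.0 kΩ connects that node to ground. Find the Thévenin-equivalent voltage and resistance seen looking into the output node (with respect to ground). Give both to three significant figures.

V_th is the open-circuit tap voltage: 27.3 × 47.0/(3.30 + 47.0) = 25.5 V.
With the supply zeroed, R_s and R_g appear in parallel from the tap: R_th = R_s‖R_g = (3.30 × 47.0)/50.30 = 3.08 kΩ.

V_th = 25.5 V, R_th = 3.08 kΩ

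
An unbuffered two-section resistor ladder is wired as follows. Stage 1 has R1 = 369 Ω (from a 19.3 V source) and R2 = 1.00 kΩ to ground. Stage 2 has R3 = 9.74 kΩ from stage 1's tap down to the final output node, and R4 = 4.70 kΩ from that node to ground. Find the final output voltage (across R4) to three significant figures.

V_out ≈ 4.50 V

Stage 2 presents R3+R4 = 14440 Ω as a load on stage 1's tap.
Stage 1's lower leg becomes R2‖(R3+R4) = 935.2 Ω, so V_mid = 19.3 × 935.2/1304 = 13.84 V.
Stage 2 is itself unloaded: V_out = V_mid × R4/(R3+R4) = 13.84 × 4700/14440 = 4.50 V.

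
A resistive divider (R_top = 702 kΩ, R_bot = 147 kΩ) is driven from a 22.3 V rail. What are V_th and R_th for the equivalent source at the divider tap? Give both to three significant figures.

V_th is the open-circuit tap voltage: 22.3 × 147/(702 + 147) = 3.86 V.
With the supply zeroed, R_top and R_bot appear in parallel from the tap: R_th = R_top‖R_bot = (702 × 147)/849.0 = 122 kΩ.

V_th = 3.86 V, R_th = 122 kΩ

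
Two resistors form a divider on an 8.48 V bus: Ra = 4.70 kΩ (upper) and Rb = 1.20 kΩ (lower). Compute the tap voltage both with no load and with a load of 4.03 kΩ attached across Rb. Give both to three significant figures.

Unloaded: 1.72 V; loaded: 1.39 V

Open-circuit: V = 8.48 × 1.20/(4.70 + 1.20) = 1.72 V.
With the load, Rb becomes Rb‖R_L = 0.9247 kΩ, so V = 8.48 × 0.9247/5.625 = 1.39 V.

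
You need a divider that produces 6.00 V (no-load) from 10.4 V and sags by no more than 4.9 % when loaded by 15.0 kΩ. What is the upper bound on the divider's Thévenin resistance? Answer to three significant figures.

R_th ≤ 773 Ω

Loading drop = R_th/(R_th + R_L) ≤ 0.0490, so R_th ≤ R_L · ε/(1−ε) = 15.0 kΩ × 0.0490/0.9510 = 773 Ω.
(Any R1, R2 with R2/(R1+R2) = 0.577 and R1‖R2 ≤ 773 Ω will meet the spec.)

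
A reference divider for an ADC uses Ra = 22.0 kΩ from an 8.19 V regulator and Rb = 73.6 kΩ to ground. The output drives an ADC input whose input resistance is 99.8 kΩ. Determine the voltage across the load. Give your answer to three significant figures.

The load sits in parallel with Rb: Rb‖R_L = (73.6 × 99.8) / (73.6 + 99.8) = 42.36 kΩ.
V_out = 8.19 × 42.36 / (22.0 + 42.36) = 8.19 × 42.36/64.36 = 5.39 V.

V_out ≈ 5.39 V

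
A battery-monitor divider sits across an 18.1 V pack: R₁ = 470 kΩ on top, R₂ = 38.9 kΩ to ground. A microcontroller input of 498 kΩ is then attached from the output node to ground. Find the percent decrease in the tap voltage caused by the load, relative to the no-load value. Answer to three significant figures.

The divider's output (Thévenin) resistance is R₁‖R₂ = 35.93 kΩ.
Fractional drop under load = R_th/(R_th + R_L) = 35.93 / (35.93 + 498) = 0.06729.
So the output falls by 6.73 %.

6.73 %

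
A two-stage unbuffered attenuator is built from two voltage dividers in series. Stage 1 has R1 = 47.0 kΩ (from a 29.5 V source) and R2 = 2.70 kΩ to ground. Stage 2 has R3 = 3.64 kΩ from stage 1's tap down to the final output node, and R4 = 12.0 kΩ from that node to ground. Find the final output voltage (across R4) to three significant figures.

Stage 2 presents R3+R4 = 15.64 kΩ as a load on stage 1's tap.
Stage 1's lower leg becomes R2‖(R3+R4) = 2.303 kΩ, so V_mid = 29.5 × 2.303/49.30 = 1.378 V.
Stage 2 is itself unloaded: V_out = V_mid × R4/(R3+R4) = 1.378 × 12.0/15.64 = 1.06 V.

V_out ≈ 1.06 V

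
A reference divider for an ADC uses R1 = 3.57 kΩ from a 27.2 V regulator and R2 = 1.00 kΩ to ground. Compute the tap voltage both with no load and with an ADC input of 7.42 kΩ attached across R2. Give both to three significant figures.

Open-circuit: V = 27.2 × 1.00/(3.57 + 1.00) = 5.95 V.
With the load, R2 becomes R2‖R_L = 0.8812 kΩ, so V = 27.2 × 0.8812/4.451 = 5.38 V.

Unloaded: 5.95 V; loaded: 5.38 V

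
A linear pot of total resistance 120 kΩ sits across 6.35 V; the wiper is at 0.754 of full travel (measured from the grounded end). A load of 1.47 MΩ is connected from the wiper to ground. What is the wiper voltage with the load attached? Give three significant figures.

The wiper splits the pot into (1−α)R = 29.52 kΩ above and αR = 90.48 kΩ below.
Lower section ‖ load = 85.23 kΩ.
V_wiper = 6.35 × 85.23/(29.52 + 85.23) = 4.72 V.

V ≈ 4.72 V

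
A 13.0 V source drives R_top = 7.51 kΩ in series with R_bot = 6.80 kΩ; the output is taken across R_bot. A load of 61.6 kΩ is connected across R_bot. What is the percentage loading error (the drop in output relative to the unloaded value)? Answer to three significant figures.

5.48 %

The divider's output (Thévenin) resistance is R_top‖R_bot = 3.569 kΩ.
Fractional drop under load = R_th/(R_th + R_L) = 3.569 / (3.569 + 61.6) = 0.05476.
So the output falls by 5.48 %.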